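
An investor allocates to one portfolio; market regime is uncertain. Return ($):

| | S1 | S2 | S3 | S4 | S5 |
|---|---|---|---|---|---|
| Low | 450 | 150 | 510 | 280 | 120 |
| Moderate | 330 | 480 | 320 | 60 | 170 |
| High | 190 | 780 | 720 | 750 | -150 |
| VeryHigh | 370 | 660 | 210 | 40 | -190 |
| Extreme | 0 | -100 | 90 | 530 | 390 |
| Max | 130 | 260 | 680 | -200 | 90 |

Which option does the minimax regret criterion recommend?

High

Column bests: S1=450, S2=780, S3=720, S4=750, S5=390.
Low regrets: 0, 630, 210, 470, 270 → max 630
Moderate regrets: 120, 300, 400, 690, 220 → max 690
High regrets: 260, 0, 0, 0, 540 → max 540
VeryHigh regrets: 80, 120, 510, 710, 580 → max 710
Extreme regrets: 450, 880, 630, 220, 0 → max 880
Max regrets: 320, 520, 40, 950, 300 → max 950
Smallest max regret = 540 → High.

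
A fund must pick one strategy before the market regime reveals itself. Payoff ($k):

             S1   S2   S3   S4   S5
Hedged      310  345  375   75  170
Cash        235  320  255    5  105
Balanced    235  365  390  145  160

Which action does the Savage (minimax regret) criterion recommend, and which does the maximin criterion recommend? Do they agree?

minimax regret → Hedged; maximin → Balanced (disagree)

Column bests: S1=310, S2=365, S3=390, S4=145, S5=170.
Hedged regrets: 0, 20, 15, 70, 0 → max 70
Cash regrets: 75, 45, 135, 140, 65 → max 140
Balanced regrets: 75, 0, 0, 0, 10 → max 75
Smallest max regret = 70 → Hedged.
Row minima: Hedged=75, Cash=5, Balanced=145
Best worst-case = 145 → Balanced.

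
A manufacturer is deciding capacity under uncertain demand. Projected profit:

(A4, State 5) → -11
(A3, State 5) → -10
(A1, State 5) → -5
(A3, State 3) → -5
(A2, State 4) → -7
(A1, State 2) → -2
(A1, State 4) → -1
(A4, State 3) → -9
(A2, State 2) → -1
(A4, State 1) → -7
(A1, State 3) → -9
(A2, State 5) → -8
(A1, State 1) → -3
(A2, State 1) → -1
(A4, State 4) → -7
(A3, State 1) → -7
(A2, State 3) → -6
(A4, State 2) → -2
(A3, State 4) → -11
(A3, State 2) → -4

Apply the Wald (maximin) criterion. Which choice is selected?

A2

Row minima: A1=-9, A2=-8, A3=-11, A4=-11
Best worst-case = -8 → A2.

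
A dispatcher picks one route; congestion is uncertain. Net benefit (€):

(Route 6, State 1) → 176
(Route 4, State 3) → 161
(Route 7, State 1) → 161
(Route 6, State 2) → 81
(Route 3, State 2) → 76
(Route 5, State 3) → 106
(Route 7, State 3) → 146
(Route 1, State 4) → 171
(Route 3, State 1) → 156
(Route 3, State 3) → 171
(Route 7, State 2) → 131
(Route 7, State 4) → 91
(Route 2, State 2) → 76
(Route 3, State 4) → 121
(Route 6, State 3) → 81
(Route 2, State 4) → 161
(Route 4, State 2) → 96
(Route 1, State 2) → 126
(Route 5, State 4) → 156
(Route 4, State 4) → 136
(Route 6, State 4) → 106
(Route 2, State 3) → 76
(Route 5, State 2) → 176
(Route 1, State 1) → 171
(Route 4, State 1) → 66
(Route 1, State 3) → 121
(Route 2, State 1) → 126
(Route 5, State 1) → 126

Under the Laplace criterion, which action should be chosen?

Route 1

Row averages: Route 1=147.25, Route 2=109.75, Route 3=131, Route 4=114.75, Route 5=141, Route 6=111, Route 7=132.25
Highest average = 147.25 → Route 1.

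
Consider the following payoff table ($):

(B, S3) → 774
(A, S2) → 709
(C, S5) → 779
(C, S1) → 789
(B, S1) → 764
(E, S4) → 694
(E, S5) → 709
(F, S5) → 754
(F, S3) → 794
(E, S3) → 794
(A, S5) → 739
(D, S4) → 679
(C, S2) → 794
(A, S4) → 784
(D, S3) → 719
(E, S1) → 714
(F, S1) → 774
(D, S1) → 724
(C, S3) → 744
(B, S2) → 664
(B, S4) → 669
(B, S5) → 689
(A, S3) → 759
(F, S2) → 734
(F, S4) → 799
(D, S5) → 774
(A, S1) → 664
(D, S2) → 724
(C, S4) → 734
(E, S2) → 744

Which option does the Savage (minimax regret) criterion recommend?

F

Column bests: S1=789, S2=794, S3=794, S4=799, S5=779.
A regrets: 125, 85, 35, 15, 40 → max 125
B regrets: 25, 130, 20, 130, 90 → max 130
C regrets: 0, 0, 50, 65, 0 → max 65
D regrets: 65, 70, 75, 120, 5 → max 120
E regrets: 75, 50, 0, 105, 70 → max 105
F regrets: 15, 60, 0, 0, 25 → max 60
Smallest max regret = 60 → F.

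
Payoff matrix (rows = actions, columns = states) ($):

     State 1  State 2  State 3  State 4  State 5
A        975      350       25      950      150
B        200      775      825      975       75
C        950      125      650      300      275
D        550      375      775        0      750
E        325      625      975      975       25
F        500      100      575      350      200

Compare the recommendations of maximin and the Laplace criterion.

Row minima: A=25, B=75, C=125, D=0, E=25, F=100
Best worst-case = 125 → C.
Row averages: A=490, B=570, C=460, D=490, E=585, F=345
Highest average = 585 → E.

maximin → C; laplace → E (disagree)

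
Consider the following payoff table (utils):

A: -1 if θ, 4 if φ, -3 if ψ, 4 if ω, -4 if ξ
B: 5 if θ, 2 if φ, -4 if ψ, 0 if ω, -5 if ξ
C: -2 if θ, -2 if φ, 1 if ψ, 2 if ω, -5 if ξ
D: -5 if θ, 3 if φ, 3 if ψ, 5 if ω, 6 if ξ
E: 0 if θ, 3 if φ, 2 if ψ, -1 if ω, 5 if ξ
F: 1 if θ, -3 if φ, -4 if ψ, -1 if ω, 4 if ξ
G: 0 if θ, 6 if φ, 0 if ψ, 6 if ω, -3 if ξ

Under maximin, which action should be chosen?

E

Row minima: A=-4, B=-5, C=-5, D=-5, E=-1, F=-4, G=-3
Best worst-case = -1 → E.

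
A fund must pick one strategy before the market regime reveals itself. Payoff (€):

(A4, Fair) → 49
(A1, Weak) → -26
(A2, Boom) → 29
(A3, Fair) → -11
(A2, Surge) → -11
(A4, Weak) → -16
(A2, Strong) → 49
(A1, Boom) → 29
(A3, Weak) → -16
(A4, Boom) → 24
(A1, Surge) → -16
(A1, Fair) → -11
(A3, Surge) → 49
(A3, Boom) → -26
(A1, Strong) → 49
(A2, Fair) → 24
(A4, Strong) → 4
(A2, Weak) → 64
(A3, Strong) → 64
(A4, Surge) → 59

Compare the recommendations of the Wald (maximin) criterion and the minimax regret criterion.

Row minima: A1=-26, A2=-11, A3=-26, A4=-16
Best worst-case = -11 → A2.
Column bests: Weak=64, Fair=49, Strong=64, Boom=29, Surge=59.
A1 regrets: 90, 60, 15, 0, 75 → max 90
A2 regrets: 0, 25, 15, 0, 70 → max 70
A3 regrets: 80, 60, 0, 55, 10 → max 80
A4 regrets: 80, 0, 60, 5, 0 → max 80
Smallest max regret = 70 → A2.

maximin → A2; minimax regret → A2 (agree)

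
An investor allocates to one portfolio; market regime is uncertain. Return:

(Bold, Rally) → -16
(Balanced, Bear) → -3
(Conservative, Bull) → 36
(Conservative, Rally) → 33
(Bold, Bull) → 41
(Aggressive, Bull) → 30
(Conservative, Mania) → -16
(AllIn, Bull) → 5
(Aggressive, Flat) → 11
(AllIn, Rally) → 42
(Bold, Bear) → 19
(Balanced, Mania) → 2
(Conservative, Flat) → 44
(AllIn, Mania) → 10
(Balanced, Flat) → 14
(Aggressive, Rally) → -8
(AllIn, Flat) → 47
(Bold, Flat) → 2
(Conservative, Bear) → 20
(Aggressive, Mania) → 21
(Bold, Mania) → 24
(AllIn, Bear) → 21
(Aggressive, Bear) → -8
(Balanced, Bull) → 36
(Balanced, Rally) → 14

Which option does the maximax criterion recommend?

AllIn

Row maxima: Conservative=44, Balanced=36, Aggressive=30, Bold=41, AllIn=47
Best best-case = 47 → AllIn.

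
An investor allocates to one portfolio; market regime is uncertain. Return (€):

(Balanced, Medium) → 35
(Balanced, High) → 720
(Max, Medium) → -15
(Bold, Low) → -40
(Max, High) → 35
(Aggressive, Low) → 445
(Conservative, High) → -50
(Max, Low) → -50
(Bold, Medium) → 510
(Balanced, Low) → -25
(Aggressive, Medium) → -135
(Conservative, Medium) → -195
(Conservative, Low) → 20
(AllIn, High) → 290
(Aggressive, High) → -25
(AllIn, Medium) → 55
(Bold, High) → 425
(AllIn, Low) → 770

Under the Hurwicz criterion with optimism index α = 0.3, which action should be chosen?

Conservative: 0.3·20 + 0.7·(-195) = -130.5
Balanced: 0.3·720 + 0.7·(-25) = 198.5
Aggressive: 0.3·445 + 0.7·(-135) = 39
Bold: 0.3·510 + 0.7·(-40) = 125
AllIn: 0.3·770 + 0.7·55 = 269.5
Max: 0.3·35 + 0.7·(-50) = -24.5
Highest Hurwicz score = 269.5 → AllIn.

AllIn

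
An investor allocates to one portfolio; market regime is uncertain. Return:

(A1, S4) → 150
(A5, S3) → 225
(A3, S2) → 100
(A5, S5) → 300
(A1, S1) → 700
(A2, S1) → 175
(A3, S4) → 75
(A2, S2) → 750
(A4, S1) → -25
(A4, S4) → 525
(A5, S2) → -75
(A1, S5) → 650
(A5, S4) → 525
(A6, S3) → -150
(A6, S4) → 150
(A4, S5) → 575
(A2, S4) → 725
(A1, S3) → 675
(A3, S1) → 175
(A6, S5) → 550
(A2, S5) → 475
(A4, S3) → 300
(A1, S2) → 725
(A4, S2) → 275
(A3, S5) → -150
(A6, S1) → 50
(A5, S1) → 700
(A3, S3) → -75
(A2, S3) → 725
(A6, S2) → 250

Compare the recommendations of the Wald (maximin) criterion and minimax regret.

Row minima: A1=150, A2=175, A3=-150, A4=-25, A5=-75, A6=-150
Best worst-case = 175 → A2.
Column bests: S1=700, S2=750, S3=725, S4=725, S5=650.
A1 regrets: 0, 25, 50, 575, 0 → max 575
A2 regrets: 525, 0, 0, 0, 175 → max 525
A3 regrets: 525, 650, 800, 650, 800 → max 800
A4 regrets: 725, 475, 425, 200, 75 → max 725
A5 regrets: 0, 825, 500, 200, 350 → max 825
A6 regrets: 650, 500, 875, 575, 100 → max 875
Smallest max regret = 525 → A2.

maximin → A2; minimax regret → A2 (agree)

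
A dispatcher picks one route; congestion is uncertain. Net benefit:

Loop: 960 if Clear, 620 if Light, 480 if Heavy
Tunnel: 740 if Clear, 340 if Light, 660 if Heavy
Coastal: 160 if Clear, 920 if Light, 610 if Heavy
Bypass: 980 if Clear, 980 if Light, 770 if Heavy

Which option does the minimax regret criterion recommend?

Bypass

Column bests: Clear=980, Light=980, Heavy=770.
Loop regrets: 20, 360, 290 → max 360
Tunnel regrets: 240, 640, 110 → max 640
Coastal regrets: 820, 60, 160 → max 820
Bypass regrets: 0, 0, 0 → max 0
Smallest max regret = 0 → Bypass.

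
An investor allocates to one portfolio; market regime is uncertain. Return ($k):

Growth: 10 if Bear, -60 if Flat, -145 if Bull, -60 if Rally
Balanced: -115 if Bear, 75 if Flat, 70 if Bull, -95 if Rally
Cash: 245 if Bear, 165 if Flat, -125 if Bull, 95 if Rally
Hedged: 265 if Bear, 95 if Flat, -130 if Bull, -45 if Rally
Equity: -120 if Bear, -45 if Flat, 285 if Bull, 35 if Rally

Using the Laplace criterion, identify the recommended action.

Cash

Row averages: Growth=-63.75, Balanced=-16.25, Cash=95, Hedged=46.25, Equity=38.75
Highest average = 95 → Cash.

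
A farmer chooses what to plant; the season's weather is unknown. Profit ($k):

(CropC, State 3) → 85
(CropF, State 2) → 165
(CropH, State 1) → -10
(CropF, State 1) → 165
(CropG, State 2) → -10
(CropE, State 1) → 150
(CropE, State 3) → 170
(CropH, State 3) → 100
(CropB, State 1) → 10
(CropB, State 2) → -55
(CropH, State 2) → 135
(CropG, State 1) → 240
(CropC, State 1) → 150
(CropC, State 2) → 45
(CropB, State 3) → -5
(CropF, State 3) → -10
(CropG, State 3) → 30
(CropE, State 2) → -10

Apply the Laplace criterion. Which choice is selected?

Row averages: CropC=280/3, CropG=260/3, CropF=320/3, CropB=-50/3, CropE=310/3, CropH=75
Highest average = 320/3 → CropF.

CropF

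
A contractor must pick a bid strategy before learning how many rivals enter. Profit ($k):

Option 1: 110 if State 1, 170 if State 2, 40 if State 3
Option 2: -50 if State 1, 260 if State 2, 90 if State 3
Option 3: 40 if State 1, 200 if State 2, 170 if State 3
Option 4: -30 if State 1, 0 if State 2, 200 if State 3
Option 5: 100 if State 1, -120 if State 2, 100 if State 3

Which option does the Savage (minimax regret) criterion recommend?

Option 3

Column bests: State 1=110, State 2=260, State 3=200.
Option 1 regrets: 0, 90, 160 → max 160
Option 2 regrets: 160, 0, 110 → max 160
Option 3 regrets: 70, 60, 30 → max 70
Option 4 regrets: 140, 260, 0 → max 260
Option 5 regrets: 10, 380, 100 → max 380
Smallest max regret = 70 → Option 3.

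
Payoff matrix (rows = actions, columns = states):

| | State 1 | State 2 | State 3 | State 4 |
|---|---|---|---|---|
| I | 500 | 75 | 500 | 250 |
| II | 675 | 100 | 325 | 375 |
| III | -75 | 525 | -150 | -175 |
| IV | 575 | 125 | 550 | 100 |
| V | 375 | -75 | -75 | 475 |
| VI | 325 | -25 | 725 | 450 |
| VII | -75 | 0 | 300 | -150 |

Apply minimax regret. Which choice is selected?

IV

Column bests: State 1=675, State 2=525, State 3=725, State 4=475.
I regrets: 175, 450, 225, 225 → max 450
II regrets: 0, 425, 400, 100 → max 425
III regrets: 750, 0, 875, 650 → max 875
IV regrets: 100, 400, 175, 375 → max 400
V regrets: 300, 600, 800, 0 → max 800
VI regrets: 350, 550, 0, 25 → max 550
VII regrets: 750, 525, 425, 625 → max 750
Smallest max regret = 400 → IV.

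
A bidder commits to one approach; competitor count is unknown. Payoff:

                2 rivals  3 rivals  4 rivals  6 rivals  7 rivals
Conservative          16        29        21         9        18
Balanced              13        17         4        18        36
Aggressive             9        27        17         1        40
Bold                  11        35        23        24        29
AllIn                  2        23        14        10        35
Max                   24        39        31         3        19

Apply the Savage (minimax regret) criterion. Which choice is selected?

Bold

Column bests: 2 rivals=24, 3 rivals=39, 4 rivals=31, 6 rivals=24, 7 rivals=40.
Conservative regrets: 8, 10, 10, 15, 22 → max 22
Balanced regrets: 11, 22, 27, 6, 4 → max 27
Aggressive regrets: 15, 12, 14, 23, 0 → max 23
Bold regrets: 13, 4, 8, 0, 11 → max 13
AllIn regrets: 22, 16, 17, 14, 5 → max 22
Max regrets: 0, 0, 0, 21, 21 → max 21
Smallest max regret = 13 → Bold.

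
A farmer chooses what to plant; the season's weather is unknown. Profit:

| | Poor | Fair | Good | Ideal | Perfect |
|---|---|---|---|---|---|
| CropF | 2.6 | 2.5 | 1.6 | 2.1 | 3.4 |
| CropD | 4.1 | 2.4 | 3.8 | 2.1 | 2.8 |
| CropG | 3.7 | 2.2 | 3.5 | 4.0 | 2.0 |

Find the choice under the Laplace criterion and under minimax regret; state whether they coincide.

Row averages: CropF=2.44, CropD=3.04, CropG=3.08
Highest average = 3.08 → CropG.
Column bests: Poor=4.1, Fair=2.5, Good=3.8, Ideal=4.0, Perfect=3.4.
CropF regrets: 1.5, 0.0, 2.2, 1.9, 0.0 → max 2.2
CropD regrets: 0.0, 0.1, 0.0, 1.9, 0.6 → max 1.9
CropG regrets: 0.4, 0.3, 0.3, 0.0, 1.4 → max 1.4
Smallest max regret = 1.4 → CropG.

laplace → CropG; minimax regret → CropG (agree)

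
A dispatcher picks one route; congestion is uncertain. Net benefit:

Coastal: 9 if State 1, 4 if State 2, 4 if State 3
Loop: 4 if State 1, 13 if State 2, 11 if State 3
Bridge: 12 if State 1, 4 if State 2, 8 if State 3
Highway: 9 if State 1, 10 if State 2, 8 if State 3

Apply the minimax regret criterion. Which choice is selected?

Highway

Column bests: State 1=12, State 2=13, State 3=11.
Coastal regrets: 3, 9, 7 → max 9
Loop regrets: 8, 0, 0 → max 8
Bridge regrets: 0, 9, 3 → max 9
Highway regrets: 3, 3, 3 → max 3
Smallest max regret = 3 → Highway.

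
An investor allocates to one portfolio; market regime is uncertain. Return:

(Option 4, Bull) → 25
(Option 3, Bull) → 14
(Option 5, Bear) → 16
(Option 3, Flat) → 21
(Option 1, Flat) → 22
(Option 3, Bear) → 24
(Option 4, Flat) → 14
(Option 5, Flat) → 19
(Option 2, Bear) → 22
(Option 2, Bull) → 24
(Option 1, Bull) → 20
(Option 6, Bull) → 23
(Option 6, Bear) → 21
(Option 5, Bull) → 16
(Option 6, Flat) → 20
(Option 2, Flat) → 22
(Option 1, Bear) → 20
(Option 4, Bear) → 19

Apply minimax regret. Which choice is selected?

Column bests: Bear=24, Flat=22, Bull=25.
Option 1 regrets: 4, 0, 5 → max 5
Option 2 regrets: 2, 0, 1 → max 2
Option 3 regrets: 0, 1, 11 → max 11
Option 4 regrets: 5, 8, 0 → max 8
Option 5 regrets: 8, 3, 9 → max 9
Option 6 regrets: 3, 2, 2 → max 3
Smallest max regret = 2 → Option 2.

Option 2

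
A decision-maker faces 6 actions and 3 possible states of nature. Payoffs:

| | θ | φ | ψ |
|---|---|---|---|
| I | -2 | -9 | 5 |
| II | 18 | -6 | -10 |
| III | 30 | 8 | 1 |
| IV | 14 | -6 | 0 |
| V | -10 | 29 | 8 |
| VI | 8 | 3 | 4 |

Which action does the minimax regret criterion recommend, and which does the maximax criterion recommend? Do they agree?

minimax regret → III; maximax → III (agree)

Column bests: θ=30, φ=29, ψ=8.
I regrets: 32, 38, 3 → max 38
II regrets: 12, 35, 18 → max 35
III regrets: 0, 21, 7 → max 21
IV regrets: 16, 35, 8 → max 35
V regrets: 40, 0, 0 → max 40
VI regrets: 22, 26, 4 → max 26
Smallest max regret = 21 → III.
Row maxima: I=5, II=18, III=30, IV=14, V=29, VI=8
Best best-case = 30 → III.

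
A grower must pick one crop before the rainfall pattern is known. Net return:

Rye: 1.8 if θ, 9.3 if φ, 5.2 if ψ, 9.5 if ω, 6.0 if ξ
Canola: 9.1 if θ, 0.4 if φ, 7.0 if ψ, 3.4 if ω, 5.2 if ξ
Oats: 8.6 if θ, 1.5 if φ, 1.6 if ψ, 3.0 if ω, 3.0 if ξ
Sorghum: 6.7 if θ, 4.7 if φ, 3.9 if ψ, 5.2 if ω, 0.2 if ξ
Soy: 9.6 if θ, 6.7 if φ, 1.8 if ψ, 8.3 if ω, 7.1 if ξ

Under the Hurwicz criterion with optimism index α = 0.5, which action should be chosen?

Rye: 0.5·9.5 + 0.5·1.8 = 5.65
Canola: 0.5·9.1 + 0.5·0.4 = 4.75
Oats: 0.5·8.6 + 0.5·1.5 = 5.05
Sorghum: 0.5·6.7 + 0.5·0.2 = 3.45
Soy: 0.5·9.6 + 0.5·1.8 = 5.7
Highest Hurwicz score = 5.7 → Soy.

Soy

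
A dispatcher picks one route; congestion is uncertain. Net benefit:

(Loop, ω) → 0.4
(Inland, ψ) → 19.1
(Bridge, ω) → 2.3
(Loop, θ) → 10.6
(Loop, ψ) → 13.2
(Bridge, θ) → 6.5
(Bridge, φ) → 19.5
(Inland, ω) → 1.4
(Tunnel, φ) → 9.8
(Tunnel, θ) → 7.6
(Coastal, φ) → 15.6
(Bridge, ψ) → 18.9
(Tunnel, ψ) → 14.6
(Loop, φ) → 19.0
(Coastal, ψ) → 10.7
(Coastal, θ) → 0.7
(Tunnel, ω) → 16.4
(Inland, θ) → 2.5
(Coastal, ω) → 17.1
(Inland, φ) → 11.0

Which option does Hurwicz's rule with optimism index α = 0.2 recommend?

Loop: 0.2·19.0 + 0.8·0.4 = 4.12
Inland: 0.2·19.1 + 0.8·1.4 = 4.94
Bridge: 0.2·19.5 + 0.8·2.3 = 5.74
Tunnel: 0.2·16.4 + 0.8·7.6 = 9.36
Coastal: 0.2·17.1 + 0.8·0.7 = 3.98
Highest Hurwicz score = 9.36 → Tunnel.

Tunnel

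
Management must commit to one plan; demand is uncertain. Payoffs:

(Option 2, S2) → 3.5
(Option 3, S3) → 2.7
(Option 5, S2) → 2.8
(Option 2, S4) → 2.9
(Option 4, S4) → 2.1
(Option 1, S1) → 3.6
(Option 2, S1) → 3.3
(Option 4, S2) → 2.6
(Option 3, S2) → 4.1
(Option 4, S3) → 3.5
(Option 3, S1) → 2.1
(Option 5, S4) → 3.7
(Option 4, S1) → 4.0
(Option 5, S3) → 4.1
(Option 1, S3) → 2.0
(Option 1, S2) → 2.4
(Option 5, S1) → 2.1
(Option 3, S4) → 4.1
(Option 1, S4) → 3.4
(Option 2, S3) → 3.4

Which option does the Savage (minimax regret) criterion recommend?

Column bests: S1=4.0, S2=4.1, S3=4.1, S4=4.1.
Option 1 regrets: 0.4, 1.7, 2.1, 0.7 → max 2.1
Option 2 regrets: 0.7, 0.6, 0.7, 1.2 → max 1.2
Option 3 regrets: 1.9, 0.0, 1.4, 0.0 → max 1.9
Option 4 regrets: 0.0, 1.5, 0.6, 2.0 → max 2.0
Option 5 regrets: 1.9, 1.3, 0.0, 0.4 → max 1.9
Smallest max regret = 1.2 → Option 2.

Option 2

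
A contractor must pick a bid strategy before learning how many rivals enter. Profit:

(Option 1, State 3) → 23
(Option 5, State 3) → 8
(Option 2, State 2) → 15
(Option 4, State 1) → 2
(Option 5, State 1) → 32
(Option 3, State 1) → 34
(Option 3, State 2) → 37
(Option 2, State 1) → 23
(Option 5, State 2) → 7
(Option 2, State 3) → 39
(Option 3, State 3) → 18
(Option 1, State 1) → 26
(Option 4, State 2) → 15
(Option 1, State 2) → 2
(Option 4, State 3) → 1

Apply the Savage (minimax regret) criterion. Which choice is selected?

Column bests: State 1=34, State 2=37, State 3=39.
Option 1 regrets: 8, 35, 16 → max 35
Option 2 regrets: 11, 22, 0 → max 22
Option 3 regrets: 0, 0, 21 → max 21
Option 4 regrets: 32, 22, 38 → max 38
Option 5 regrets: 2, 30, 31 → max 31
Smallest max regret = 21 → Option 3.

Option 3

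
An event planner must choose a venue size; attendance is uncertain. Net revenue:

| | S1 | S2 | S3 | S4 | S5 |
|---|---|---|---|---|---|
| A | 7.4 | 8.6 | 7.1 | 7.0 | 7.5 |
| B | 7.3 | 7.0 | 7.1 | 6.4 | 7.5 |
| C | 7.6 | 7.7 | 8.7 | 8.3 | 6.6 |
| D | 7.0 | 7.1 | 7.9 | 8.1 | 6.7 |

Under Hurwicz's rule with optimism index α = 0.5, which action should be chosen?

A

A: 0.5·8.6 + 0.5·7.0 = 7.8
B: 0.5·7.5 + 0.5·6.4 = 6.95
C: 0.5·8.7 + 0.5·6.6 = 7.65
D: 0.5·8.1 + 0.5·6.7 = 7.4
Highest Hurwicz score = 7.8 → A.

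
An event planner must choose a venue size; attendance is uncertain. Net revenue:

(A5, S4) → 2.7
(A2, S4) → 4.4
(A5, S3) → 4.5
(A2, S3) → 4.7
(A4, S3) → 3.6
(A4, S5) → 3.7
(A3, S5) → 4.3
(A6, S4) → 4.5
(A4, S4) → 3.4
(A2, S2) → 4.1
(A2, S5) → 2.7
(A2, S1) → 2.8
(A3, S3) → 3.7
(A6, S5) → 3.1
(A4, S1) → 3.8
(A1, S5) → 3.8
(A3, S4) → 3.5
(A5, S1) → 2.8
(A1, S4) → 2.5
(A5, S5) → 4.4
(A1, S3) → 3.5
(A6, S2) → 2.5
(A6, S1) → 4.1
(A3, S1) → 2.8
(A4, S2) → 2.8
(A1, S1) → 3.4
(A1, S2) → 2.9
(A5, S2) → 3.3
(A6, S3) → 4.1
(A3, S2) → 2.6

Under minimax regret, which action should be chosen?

A4

Column bests: S1=4.1, S2=4.1, S3=4.7, S4=4.5, S5=4.4.
A1 regrets: 0.7, 1.2, 1.2, 2.0, 0.6 → max 2.0
A2 regrets: 1.3, 0.0, 0.0, 0.1, 1.7 → max 1.7
A3 regrets: 1.3, 1.5, 1.0, 1.0, 0.1 → max 1.5
A4 regrets: 0.3, 1.3, 1.1, 1.1, 0.7 → max 1.3
A5 regrets: 1.3, 0.8, 0.2, 1.8, 0.0 → max 1.8
A6 regrets: 0.0, 1.6, 0.6, 0.0, 1.3 → max 1.6
Smallest max regret = 1.3 → A4.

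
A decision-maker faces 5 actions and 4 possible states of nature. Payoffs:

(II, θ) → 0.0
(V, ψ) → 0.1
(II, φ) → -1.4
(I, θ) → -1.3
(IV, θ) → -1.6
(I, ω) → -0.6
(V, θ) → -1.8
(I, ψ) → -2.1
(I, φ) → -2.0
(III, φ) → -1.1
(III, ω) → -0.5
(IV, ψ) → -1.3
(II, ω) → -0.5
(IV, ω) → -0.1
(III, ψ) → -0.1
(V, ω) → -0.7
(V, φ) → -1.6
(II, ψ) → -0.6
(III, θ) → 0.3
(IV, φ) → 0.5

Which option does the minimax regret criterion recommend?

III

Column bests: θ=0.3, φ=0.5, ψ=0.1, ω=-0.1.
I regrets: 1.6, 2.5, 2.2, 0.5 → max 2.5
II regrets: 0.3, 1.9, 0.7, 0.4 → max 1.9
III regrets: 0.0, 1.6, 0.2, 0.4 → max 1.6
IV regrets: 1.9, 0.0, 1.4, 0.0 → max 1.9
V regrets: 2.1, 2.1, 0.0, 0.6 → max 2.1
Smallest max regret = 1.6 → III.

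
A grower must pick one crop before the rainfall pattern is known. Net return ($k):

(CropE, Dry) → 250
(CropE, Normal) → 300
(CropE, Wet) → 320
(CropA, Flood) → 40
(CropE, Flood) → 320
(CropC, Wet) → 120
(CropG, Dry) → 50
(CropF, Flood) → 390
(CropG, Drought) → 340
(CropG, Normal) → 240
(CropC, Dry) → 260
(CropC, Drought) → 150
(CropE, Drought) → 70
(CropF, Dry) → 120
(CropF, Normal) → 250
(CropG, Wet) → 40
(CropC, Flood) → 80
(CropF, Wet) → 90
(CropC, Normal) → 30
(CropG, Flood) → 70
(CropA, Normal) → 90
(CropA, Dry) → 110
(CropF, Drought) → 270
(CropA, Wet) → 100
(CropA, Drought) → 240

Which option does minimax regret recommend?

CropF

Column bests: Drought=340, Dry=260, Normal=300, Wet=320, Flood=390.
CropE regrets: 270, 10, 0, 0, 70 → max 270
CropA regrets: 100, 150, 210, 220, 350 → max 350
CropG regrets: 0, 210, 60, 280, 320 → max 320
CropC regrets: 190, 0, 270, 200, 310 → max 310
CropF regrets: 70, 140, 50, 230, 0 → max 230
Smallest max regret = 230 → CropF.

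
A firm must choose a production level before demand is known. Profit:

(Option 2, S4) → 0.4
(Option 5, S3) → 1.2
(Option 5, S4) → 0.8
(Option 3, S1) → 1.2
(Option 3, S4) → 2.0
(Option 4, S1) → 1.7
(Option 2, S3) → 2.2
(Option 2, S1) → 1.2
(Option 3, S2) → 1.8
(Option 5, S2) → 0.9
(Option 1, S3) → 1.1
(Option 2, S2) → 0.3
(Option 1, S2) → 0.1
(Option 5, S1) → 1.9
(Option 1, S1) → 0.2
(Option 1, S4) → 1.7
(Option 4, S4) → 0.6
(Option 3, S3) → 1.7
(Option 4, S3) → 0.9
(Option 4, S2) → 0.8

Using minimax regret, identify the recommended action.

Column bests: S1=1.9, S2=1.8, S3=2.2, S4=2.0.
Option 1 regrets: 1.7, 1.7, 1.1, 0.3 → max 1.7
Option 2 regrets: 0.7, 1.5, 0.0, 1.6 → max 1.6
Option 3 regrets: 0.7, 0.0, 0.5, 0.0 → max 0.7
Option 4 regrets: 0.2, 1.0, 1.3, 1.4 → max 1.4
Option 5 regrets: 0.0, 0.9, 1.0, 1.2 → max 1.2
Smallest max regret = 0.7 → Option 3.

Option 3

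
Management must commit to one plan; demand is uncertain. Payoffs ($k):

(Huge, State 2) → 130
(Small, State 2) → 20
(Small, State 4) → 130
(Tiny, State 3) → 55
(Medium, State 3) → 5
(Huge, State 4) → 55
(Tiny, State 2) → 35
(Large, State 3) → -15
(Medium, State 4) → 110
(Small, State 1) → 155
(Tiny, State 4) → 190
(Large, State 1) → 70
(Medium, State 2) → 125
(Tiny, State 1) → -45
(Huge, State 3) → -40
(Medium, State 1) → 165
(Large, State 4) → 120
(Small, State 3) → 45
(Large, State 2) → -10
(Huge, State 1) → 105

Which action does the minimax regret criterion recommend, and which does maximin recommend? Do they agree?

Column bests: State 1=165, State 2=130, State 3=55, State 4=190.
Tiny regrets: 210, 95, 0, 0 → max 210
Small regrets: 10, 110, 10, 60 → max 110
Medium regrets: 0, 5, 50, 80 → max 80
Large regrets: 95, 140, 70, 70 → max 140
Huge regrets: 60, 0, 95, 135 → max 135
Smallest max regret = 80 → Medium.
Row minima: Tiny=-45, Small=20, Medium=5, Large=-15, Huge=-40
Best worst-case = 20 → Small.

minimax regret → Medium; maximin → Small (disagree)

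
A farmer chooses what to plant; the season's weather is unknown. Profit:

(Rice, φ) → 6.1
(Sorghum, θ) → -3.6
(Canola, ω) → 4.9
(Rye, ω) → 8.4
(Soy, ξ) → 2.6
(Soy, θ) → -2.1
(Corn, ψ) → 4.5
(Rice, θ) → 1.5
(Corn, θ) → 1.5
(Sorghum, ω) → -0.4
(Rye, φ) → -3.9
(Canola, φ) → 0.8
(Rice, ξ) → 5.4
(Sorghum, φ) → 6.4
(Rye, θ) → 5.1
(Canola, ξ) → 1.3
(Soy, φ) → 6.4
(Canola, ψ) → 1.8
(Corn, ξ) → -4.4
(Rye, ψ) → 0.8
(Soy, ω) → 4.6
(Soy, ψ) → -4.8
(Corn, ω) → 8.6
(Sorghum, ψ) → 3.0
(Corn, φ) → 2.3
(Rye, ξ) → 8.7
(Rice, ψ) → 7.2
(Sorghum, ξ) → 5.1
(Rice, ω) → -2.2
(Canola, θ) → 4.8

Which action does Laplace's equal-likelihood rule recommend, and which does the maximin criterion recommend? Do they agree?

laplace → Rye; maximin → Canola (disagree)

Row averages: Corn=2.5, Soy=1.34, Sorghum=2.1, Rye=3.82, Rice=3.6, Canola=2.72
Highest average = 3.82 → Rye.
Row minima: Corn=-4.4, Soy=-4.8, Sorghum=-3.6, Rye=-3.9, Rice=-2.2, Canola=0.8
Best worst-case = 0.8 → Canola.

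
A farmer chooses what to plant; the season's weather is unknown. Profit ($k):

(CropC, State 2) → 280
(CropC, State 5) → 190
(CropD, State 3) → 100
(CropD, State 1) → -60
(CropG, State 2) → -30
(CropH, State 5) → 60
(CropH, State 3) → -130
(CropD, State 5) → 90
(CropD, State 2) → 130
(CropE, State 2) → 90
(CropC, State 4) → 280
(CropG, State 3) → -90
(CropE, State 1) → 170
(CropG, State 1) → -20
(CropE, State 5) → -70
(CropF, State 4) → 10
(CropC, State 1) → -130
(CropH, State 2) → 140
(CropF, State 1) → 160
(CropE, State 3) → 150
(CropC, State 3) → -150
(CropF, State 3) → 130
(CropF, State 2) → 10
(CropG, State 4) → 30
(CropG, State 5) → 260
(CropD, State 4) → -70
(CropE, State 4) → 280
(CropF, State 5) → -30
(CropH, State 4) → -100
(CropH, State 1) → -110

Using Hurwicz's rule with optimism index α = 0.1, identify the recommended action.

CropF

CropD: 0.1·130 + 0.9·(-70) = -50
CropH: 0.1·140 + 0.9·(-130) = -103
CropG: 0.1·260 + 0.9·(-90) = -55
CropC: 0.1·280 + 0.9·(-150) = -107
CropF: 0.1·160 + 0.9·(-30) = -11
CropE: 0.1·280 + 0.9·(-70) = -35
Highest Hurwicz score = -11 → CropF.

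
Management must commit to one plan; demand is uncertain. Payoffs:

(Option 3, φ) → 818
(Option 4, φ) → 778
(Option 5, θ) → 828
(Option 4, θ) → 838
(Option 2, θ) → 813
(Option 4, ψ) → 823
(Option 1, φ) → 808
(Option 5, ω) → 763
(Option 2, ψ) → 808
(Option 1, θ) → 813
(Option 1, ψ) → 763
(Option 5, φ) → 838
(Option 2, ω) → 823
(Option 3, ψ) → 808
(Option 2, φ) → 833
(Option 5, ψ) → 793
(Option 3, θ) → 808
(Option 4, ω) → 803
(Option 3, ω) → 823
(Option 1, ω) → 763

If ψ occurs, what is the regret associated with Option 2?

Best payoff under ψ is 823.
Regret = 823 − 808 = 15.

15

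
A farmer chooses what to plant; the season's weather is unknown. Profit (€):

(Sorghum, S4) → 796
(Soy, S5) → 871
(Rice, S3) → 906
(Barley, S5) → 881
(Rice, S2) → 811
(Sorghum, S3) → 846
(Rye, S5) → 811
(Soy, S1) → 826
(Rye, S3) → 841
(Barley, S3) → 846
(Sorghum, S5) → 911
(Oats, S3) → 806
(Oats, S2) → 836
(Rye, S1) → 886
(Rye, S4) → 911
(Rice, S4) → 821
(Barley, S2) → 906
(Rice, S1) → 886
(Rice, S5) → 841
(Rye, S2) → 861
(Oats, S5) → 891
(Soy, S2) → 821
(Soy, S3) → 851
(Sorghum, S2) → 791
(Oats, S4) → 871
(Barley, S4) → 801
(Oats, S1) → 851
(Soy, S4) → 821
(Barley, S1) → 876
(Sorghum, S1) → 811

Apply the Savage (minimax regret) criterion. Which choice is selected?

Soy

Column bests: S1=886, S2=906, S3=906, S4=911, S5=911.
Oats regrets: 35, 70, 100, 40, 20 → max 100
Rice regrets: 0, 95, 0, 90, 70 → max 95
Sorghum regrets: 75, 115, 60, 115, 0 → max 115
Rye regrets: 0, 45, 65, 0, 100 → max 100
Barley regrets: 10, 0, 60, 110, 30 → max 110
Soy regrets: 60, 85, 55, 90, 40 → max 90
Smallest max regret = 90 → Soy.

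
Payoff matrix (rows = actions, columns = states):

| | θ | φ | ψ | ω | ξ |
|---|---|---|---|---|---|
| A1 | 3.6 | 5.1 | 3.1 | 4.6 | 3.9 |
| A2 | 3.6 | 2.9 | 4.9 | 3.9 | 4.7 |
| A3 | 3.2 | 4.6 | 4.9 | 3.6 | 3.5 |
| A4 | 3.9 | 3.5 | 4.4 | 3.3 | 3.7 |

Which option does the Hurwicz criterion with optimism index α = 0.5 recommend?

A1: 0.5·5.1 + 0.5·3.1 = 4.1
A2: 0.5·4.9 + 0.5·2.9 = 3.9
A3: 0.5·4.9 + 0.5·3.2 = 4.05
A4: 0.5·4.4 + 0.5·3.3 = 3.85
Highest Hurwicz score = 4.1 → A1.

A1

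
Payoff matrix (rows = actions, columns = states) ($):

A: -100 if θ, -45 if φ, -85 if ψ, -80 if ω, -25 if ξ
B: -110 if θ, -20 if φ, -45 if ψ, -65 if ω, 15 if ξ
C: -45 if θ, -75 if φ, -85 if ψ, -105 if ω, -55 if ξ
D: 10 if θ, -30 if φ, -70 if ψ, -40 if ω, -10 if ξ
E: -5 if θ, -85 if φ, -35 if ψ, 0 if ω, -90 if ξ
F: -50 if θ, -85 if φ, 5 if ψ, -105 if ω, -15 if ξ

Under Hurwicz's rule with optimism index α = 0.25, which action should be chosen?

A: 0.25·(-25) + 0.75·(-100) = -81.25
B: 0.25·15 + 0.75·(-110) = -78.75
C: 0.25·(-45) + 0.75·(-105) = -90
D: 0.25·10 + 0.75·(-70) = -50
E: 0.25·0 + 0.75·(-90) = -67.5
F: 0.25·5 + 0.75·(-105) = -77.5
Highest Hurwicz score = -50 → D.

D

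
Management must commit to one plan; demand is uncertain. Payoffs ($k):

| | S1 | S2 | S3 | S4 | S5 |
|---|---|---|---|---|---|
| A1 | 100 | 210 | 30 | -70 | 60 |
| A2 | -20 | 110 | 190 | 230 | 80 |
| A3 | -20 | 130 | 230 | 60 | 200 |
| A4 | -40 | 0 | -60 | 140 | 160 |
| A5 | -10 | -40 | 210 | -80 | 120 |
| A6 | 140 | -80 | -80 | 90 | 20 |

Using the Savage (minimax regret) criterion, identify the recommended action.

A2

Column bests: S1=140, S2=210, S3=230, S4=230, S5=200.
A1 regrets: 40, 0, 200, 300, 140 → max 300
A2 regrets: 160, 100, 40, 0, 120 → max 160
A3 regrets: 160, 80, 0, 170, 0 → max 170
A4 regrets: 180, 210, 290, 90, 40 → max 290
A5 regrets: 150, 250, 20, 310, 80 → max 310
A6 regrets: 0, 290, 310, 140, 180 → max 310
Smallest max regret = 160 → A2.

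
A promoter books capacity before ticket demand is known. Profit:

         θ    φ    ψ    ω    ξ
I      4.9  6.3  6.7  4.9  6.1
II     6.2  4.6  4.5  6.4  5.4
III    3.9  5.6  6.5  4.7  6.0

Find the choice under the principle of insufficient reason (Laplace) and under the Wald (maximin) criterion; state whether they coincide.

Row averages: I=5.78, II=5.42, III=5.34
Highest average = 5.78 → I.
Row minima: I=4.9, II=4.5, III=3.9
Best worst-case = 4.9 → I.

laplace → I; maximin → I (agree)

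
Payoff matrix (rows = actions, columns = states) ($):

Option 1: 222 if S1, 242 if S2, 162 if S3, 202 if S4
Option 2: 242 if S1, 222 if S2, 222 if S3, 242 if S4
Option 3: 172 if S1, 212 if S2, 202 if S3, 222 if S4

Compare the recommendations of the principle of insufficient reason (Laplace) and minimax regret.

Row averages: Option 1=207, Option 2=232, Option 3=202
Highest average = 232 → Option 2.
Column bests: S1=242, S2=242, S3=222, S4=242.
Option 1 regrets: 20, 0, 60, 40 → max 60
Option 2 regrets: 0, 20, 0, 0 → max 20
Option 3 regrets: 70, 30, 20, 20 → max 70
Smallest max regret = 20 → Option 2.

laplace → Option 2; minimax regret → Option 2 (agree)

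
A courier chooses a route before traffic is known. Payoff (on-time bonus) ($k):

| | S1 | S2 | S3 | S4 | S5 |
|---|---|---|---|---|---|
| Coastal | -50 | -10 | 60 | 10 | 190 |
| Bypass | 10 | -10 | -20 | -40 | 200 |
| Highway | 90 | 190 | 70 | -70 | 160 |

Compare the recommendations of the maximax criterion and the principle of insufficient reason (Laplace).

maximax → Bypass; laplace → Highway (disagree)

Row maxima: Coastal=190, Bypass=200, Highway=190
Best best-case = 200 → Bypass.
Row averages: Coastal=40, Bypass=28, Highway=88
Highest average = 88 → Highway.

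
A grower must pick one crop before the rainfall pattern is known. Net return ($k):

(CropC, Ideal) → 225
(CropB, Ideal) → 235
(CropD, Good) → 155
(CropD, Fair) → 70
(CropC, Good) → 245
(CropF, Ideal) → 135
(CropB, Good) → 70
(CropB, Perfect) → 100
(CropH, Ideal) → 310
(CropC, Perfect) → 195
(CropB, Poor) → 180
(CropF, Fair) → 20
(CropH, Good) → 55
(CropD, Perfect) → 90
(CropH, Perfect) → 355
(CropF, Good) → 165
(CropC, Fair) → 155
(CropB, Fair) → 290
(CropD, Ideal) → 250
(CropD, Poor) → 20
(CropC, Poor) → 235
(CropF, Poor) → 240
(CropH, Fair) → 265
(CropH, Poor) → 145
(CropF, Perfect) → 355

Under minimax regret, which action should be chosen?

CropC

Column bests: Poor=240, Fair=290, Good=245, Ideal=310, Perfect=355.
CropD regrets: 220, 220, 90, 60, 265 → max 265
CropH regrets: 95, 25, 190, 0, 0 → max 190
CropF regrets: 0, 270, 80, 175, 0 → max 270
CropC regrets: 5, 135, 0, 85, 160 → max 160
CropB regrets: 60, 0, 175, 75, 255 → max 255
Smallest max regret = 160 → CropC.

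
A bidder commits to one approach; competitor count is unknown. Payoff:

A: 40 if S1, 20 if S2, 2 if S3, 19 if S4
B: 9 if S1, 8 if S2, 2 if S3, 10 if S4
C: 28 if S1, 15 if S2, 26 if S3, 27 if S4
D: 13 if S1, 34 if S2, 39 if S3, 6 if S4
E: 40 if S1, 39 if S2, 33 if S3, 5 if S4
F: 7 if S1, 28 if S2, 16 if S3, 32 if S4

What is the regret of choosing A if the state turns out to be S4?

Best payoff under S4 is 32.
Regret = 32 − 19 = 13.

13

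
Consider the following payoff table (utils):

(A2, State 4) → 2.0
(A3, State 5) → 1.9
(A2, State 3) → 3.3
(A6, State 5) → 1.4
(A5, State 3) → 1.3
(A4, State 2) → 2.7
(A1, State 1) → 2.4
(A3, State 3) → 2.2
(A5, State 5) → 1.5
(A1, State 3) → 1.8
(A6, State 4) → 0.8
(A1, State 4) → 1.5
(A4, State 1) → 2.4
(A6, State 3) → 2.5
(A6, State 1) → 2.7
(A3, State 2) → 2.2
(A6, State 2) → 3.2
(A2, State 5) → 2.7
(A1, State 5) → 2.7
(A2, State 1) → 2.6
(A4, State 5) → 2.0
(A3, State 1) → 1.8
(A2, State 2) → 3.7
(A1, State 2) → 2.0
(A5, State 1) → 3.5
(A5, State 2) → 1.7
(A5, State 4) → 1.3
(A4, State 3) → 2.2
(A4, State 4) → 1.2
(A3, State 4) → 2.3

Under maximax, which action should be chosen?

Row maxima: A1=2.7, A2=3.7, A3=2.3, A4=2.7, A5=3.5, A6=3.2
Best best-case = 3.7 → A2.

A2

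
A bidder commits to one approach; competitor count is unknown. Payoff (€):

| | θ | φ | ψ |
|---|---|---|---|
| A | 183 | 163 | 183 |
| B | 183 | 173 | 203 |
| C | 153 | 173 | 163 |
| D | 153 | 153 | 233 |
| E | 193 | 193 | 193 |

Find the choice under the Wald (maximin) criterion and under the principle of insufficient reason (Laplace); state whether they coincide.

maximin → E; laplace → E (agree)

Row minima: A=163, B=173, C=153, D=153, E=193
Best worst-case = 193 → E.
Row averages: A=529/3, B=559/3, C=163, D=539/3, E=193
Highest average = 193 → E.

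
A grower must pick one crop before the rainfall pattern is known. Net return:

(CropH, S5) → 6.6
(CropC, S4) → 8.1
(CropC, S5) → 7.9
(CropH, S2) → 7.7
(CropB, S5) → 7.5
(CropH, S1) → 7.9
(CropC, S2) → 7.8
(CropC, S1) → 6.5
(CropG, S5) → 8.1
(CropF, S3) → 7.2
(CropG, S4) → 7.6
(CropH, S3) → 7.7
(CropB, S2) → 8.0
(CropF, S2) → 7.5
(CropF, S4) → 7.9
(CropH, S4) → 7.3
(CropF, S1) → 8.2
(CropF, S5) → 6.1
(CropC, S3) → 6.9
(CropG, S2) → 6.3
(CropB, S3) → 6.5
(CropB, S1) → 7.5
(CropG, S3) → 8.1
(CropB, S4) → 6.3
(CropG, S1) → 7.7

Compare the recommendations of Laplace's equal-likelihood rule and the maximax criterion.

laplace → CropG; maximax → CropF (disagree)

Row averages: CropC=7.44, CropB=7.16, CropG=7.56, CropH=7.44, CropF=7.38
Highest average = 7.56 → CropG.
Row maxima: CropC=8.1, CropB=8.0, CropG=8.1, CropH=7.9, CropF=8.2
Best best-case = 8.2 → CropF.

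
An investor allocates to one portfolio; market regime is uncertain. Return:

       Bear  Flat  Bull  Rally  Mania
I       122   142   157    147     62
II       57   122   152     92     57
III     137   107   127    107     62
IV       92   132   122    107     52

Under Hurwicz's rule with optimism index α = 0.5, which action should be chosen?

I

I: 0.5·157 + 0.5·62 = 109.5
II: 0.5·152 + 0.5·57 = 104.5
III: 0.5·137 + 0.5·62 = 99.5
IV: 0.5·132 + 0.5·52 = 92
Highest Hurwicz score = 109.5 → I.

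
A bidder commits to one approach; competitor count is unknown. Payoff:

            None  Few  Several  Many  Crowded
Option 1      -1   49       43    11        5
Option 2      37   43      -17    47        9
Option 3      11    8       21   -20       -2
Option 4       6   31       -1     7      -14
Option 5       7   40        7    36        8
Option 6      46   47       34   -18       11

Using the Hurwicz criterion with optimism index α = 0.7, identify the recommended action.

Option 1: 0.7·49 + 0.3·(-1) = 34
Option 2: 0.7·47 + 0.3·(-17) = 27.8
Option 3: 0.7·21 + 0.3·(-20) = 8.7
Option 4: 0.7·31 + 0.3·(-14) = 17.5
Option 5: 0.7·40 + 0.3·7 = 30.1
Option 6: 0.7·47 + 0.3·(-18) = 27.5
Highest Hurwicz score = 34 → Option 1.

Option 1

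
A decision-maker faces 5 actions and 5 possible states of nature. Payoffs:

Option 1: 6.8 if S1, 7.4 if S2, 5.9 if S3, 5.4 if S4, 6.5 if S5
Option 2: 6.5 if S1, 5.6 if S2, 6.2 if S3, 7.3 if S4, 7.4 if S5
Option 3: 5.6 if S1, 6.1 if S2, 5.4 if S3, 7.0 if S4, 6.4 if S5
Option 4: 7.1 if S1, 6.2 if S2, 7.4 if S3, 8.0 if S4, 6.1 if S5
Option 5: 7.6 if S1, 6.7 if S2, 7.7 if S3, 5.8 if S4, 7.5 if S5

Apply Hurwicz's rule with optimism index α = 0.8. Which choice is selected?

Option 1: 0.8·7.4 + 0.2·5.4 = 7
Option 2: 0.8·7.4 + 0.2·5.6 = 7.04
Option 3: 0.8·7.0 + 0.2·5.4 = 6.68
Option 4: 0.8·8.0 + 0.2·6.1 = 7.62
Option 5: 0.8·7.7 + 0.2·5.8 = 7.32
Highest Hurwicz score = 7.62 → Option 4.

Option 4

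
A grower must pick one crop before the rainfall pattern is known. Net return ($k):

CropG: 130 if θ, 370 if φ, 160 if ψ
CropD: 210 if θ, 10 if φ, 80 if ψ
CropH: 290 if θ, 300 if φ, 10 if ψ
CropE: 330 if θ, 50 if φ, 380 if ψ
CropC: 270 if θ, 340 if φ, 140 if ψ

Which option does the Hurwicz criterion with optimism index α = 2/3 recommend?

CropG

CropG: 2/3·370 + 1/3·130 = 290
CropD: 2/3·210 + 1/3·10 = 430/3
CropH: 2/3·300 + 1/3·10 = 610/3
CropE: 2/3·380 + 1/3·50 = 270
CropC: 2/3·340 + 1/3·140 = 820/3
Highest Hurwicz score = 290 → CropG.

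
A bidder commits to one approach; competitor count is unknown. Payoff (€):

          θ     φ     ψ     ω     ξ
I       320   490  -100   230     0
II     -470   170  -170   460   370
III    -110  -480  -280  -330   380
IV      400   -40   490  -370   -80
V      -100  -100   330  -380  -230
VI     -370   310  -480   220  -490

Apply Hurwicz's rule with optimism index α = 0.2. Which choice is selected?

I

I: 0.2·490 + 0.8·(-100) = 18
II: 0.2·460 + 0.8·(-470) = -284
III: 0.2·380 + 0.8·(-480) = -308
IV: 0.2·490 + 0.8·(-370) = -198
V: 0.2·330 + 0.8·(-380) = -238
VI: 0.2·310 + 0.8·(-490) = -330
Highest Hurwicz score = 18 → I.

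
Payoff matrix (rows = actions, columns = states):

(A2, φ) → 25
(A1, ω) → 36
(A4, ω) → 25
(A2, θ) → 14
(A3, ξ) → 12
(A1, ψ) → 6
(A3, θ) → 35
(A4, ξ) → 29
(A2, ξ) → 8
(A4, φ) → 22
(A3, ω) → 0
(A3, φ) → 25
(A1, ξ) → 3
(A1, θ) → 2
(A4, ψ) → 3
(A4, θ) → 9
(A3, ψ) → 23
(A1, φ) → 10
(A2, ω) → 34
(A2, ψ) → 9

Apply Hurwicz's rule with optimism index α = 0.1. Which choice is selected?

A1: 0.1·36 + 0.9·2 = 5.4
A2: 0.1·34 + 0.9·8 = 10.6
A3: 0.1·35 + 0.9·0 = 3.5
A4: 0.1·29 + 0.9·3 = 5.6
Highest Hurwicz score = 10.6 → A2.

A2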